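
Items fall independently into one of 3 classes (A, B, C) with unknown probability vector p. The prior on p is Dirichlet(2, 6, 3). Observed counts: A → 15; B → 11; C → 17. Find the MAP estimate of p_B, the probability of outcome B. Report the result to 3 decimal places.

The posterior is Dirichlet(αᵢ + nᵢ) = Dirichlet(17, 17, 20).
For a Dirichlet(a₁,…,a_K) with all aᵢ > 1, the mode has j-th component (aⱼ − 1)/(Σaᵢ − K).
Here Σaᵢ = 54 and K = 3, so p_B = (17 − 1)/(54 − 3) = 16/51 ≈ 0.314.

MAP estimate of p_B = 0.314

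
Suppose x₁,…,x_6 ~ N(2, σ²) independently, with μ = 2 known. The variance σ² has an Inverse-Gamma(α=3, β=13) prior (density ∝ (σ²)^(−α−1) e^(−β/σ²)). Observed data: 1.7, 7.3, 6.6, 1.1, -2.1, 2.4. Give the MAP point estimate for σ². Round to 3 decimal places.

σ̂²_MAP = 6.651

Sum of squared deviations about the known mean: SS = (1.7−2)² + (7.3−2)² + (6.6−2)² + (1.1−2)² + (-2.1−2)² + (2.4−2)² = 67.12.
The Normal likelihood contributes (σ²)^(−n/2) exp(−SS/(2σ²)), so the posterior is Inverse-Gamma(α + n/2, β + SS/2) = Inverse-Gamma(6, 46.56).
The mode of Inverse-Gamma(a, b) is b/(a+1) = 46.56/7 ≈ 6.651.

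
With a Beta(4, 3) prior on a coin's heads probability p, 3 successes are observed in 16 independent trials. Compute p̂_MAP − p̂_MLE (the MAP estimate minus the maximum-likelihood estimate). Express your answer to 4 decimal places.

Posterior is Beta(7, 16); MAP = (7−1)/(23−2) = 6/21 ≈ 0.28571.
MLE ignores the prior: p̂_MLE = k/n = 3/16 ≈ 0.18750.
Difference = 6/21 − 3/16 = 11/112 ≈ 0.0982.

MAP − MLE = 0.0982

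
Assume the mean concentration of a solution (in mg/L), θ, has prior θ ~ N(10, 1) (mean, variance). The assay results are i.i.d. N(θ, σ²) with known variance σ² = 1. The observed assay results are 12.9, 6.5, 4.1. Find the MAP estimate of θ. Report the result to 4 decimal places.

n = 3; x̄ = (12.9 + 6.5 + 4.1)/3 = 23.5/3 = 47/6 ≈ 7.8333.
For a Normal prior and Normal likelihood with known variance, the posterior is Normal; its mode equals its mean, the precision-weighted average.
Prior precision 1/σ₀² = 1/1 = 1; data precision n/σ² = 3/1 = 3.
θ̂ = (1·10 + 3·(47/6)) / (1 + 3) = 33.5/4 = 8.3750.

θ̂_MAP = 8.3750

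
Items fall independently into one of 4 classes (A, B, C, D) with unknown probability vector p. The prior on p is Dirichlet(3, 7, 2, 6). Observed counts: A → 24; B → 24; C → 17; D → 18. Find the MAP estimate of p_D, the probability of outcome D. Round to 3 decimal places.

MAP estimate of p_D = 0.237

The posterior is Dirichlet(αᵢ + nᵢ) = Dirichlet(27, 31, 19, 24).
For a Dirichlet(a₁,…,a_K) with all aᵢ > 1, the mode has j-th component (aⱼ − 1)/(Σaᵢ − K).
Here Σaᵢ = 101 and K = 4, so p_D = (24 − 1)/(101 − 4) = 23/97 ≈ 0.237.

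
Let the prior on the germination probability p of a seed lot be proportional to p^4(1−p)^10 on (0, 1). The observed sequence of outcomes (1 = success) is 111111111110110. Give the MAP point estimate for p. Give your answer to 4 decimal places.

The prior density ∝ p^4(1−p)^10 is the kernel of Beta(5, 11).
Data: 13 successes in 15 trials (from the sequence). The binomial likelihood contributes p^13(1−p)^2, so the posterior is Beta(5+13, 11+2) = Beta(18, 13).
For Beta(a, b) with a, b > 1 the mode is (a−1)/(a+b−2) = 17/29 ≈ 0.5862.

p̂_MAP = 0.5862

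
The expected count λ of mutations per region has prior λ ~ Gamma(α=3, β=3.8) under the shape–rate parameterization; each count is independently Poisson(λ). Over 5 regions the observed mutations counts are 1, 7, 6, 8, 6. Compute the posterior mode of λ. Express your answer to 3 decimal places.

Σxᵢ = 1+7+6+8+6 = 28, with n = 5.
Posterior ∝ λ^2e^(−3.8λ) · λ^28e^(−5λ) = λ^30e^(−8.8λ), i.e. Gamma(shape=31, rate=8.8).
The mode of a Gamma(a, b) with a ≥ 1 (shape–rate) is (a−1)/b = 30/8.8 ≈ 3.409.

λ̂_MAP = 3.409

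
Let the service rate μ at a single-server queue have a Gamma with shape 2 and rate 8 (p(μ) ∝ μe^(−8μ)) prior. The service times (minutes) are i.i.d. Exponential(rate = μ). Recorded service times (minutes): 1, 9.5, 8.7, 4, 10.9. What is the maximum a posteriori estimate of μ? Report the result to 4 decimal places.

The Exponential(rate=μ) likelihood is ∝ μ^n e^(−μΣtᵢ). Here n = 5 and Σtᵢ = 1 + 9.5 + 8.7 + 4 + 10.9 = 34.1.
Posterior ∝ μe^(−8μ) · μ^5e^(−34.1μ) = μ^6e^(−42.1μ), i.e. Gamma(7, 42.1).
Mode = (a−1)/b = 6/42.1 ≈ 0.1425.

μ̂_MAP = 0.1425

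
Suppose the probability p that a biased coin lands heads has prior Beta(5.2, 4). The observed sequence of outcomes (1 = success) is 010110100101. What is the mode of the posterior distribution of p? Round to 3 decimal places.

Prior: Beta(5.2, 4).
Data: 6 successes in 12 trials (from the sequence). The binomial likelihood contributes p^6(1−p)^6, so the posterior is Beta(5.2+6, 4+6) = Beta(11.2, 10).
For Beta(a, b) with a, b > 1 the mode is (a−1)/(a+b−2) = 10.2/19.2 ≈ 0.531.

p̂_MAP = 0.531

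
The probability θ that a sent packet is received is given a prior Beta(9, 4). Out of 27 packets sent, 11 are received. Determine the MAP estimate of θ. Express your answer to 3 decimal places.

Prior: Beta(9, 4).
Data: 11 successes in 27 trials. The binomial likelihood contributes θ^11(1−θ)^16, so the posterior is Beta(9+11, 4+16) = Beta(20, 20).
For Beta(a, b) with a, b > 1 the mode is (a−1)/(a+b−2) = 19/38 ≈ 0.500.

θ̂_MAP = 0.500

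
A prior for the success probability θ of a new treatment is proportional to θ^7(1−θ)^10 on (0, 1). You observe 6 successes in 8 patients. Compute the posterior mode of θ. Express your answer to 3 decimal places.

The prior density ∝ θ^7(1−θ)^10 is the kernel of Beta(8, 11).
Data: 6 successes in 8 trials. The binomial likelihood contributes θ^6(1−θ)^2, so the posterior is Beta(8+6, 11+2) = Beta(14, 13).
For Beta(a, b) with a, b > 1 the mode is (a−1)/(a+b−2) = 13/25 ≈ 0.520.

θ̂_MAP = 0.520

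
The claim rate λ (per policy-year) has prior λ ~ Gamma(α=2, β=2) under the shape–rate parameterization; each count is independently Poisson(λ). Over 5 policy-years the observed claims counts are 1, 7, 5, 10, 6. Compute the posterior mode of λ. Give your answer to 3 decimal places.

Σxᵢ = 1+7+5+10+6 = 29, with n = 5.
Posterior ∝ λe^(−2λ) · λ^29e^(−5λ) = λ^30e^(−7λ), i.e. Gamma(shape=31, rate=7).
The mode of a Gamma(a, b) with a ≥ 1 (shape–rate) is (a−1)/b = 30/7 ≈ 4.286.

λ̂_MAP = 4.286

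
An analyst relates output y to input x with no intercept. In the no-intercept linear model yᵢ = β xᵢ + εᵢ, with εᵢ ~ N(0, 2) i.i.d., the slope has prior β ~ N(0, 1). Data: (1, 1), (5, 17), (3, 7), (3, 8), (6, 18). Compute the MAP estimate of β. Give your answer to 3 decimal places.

β̂_MAP = 2.915

log p(β | y) = −Σ(yᵢ − βxᵢ)²/(2·2) − β²/(2·1) + const.
Setting the derivative to zero: Σxᵢ(yᵢ − βxᵢ)/2 − β/1 = 0, so β = Σxᵢyᵢ / (Σxᵢ² + σ²/τ²).
Σxᵢyᵢ = 1·1 + 5·17 + 3·7 + 3·8 + 6·18 = 239; Σxᵢ² = 80; σ²/τ² = 2.
β̂_MAP = 239 / (80 + 2) = 239/82 ≈ 2.915.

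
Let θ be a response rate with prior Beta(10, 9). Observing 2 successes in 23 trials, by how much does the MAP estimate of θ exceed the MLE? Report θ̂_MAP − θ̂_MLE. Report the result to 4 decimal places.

Posterior is Beta(12, 30); MAP = (12−1)/(42−2) = 11/40 ≈ 0.27500.
MLE ignores the prior: θ̂_MLE = k/n = 2/23 ≈ 0.08696.
Difference = 11/40 − 2/23 = 173/920 ≈ 0.1880.

MAP − MLE = 0.1880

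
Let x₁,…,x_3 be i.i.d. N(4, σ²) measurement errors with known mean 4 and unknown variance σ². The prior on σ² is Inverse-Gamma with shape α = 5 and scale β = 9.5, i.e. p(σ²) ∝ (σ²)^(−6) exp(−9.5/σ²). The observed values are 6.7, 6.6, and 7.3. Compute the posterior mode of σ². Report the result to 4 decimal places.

σ̂²_MAP = 2.9293

Sum of squared deviations about the known mean: SS = (6.7−4)² + (6.6−4)² + (7.3−4)² = 24.94.
The Normal likelihood contributes (σ²)^(−n/2) exp(−SS/(2σ²)), so the posterior is Inverse-Gamma(α + n/2, β + SS/2) = Inverse-Gamma(6.5, 21.97).
The mode of Inverse-Gamma(a, b) is b/(a+1) = 21.97/7.5 ≈ 2.9293.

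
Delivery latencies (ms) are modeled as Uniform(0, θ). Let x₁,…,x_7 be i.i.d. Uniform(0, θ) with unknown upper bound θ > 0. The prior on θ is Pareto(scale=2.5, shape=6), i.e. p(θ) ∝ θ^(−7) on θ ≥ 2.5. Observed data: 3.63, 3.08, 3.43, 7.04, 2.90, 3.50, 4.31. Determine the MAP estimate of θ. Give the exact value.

The Uniform(0, θ) likelihood is θ^(−n) for θ ≥ max(xᵢ), zero otherwise. Here max(xᵢ) = 7.04.
Posterior ∝ θ^(−7) · θ^(−7) = θ^(−14) on θ ≥ max(2.5, 7.04) = 7.04.
This density is strictly decreasing in θ, so the posterior mode lies at the lower boundary of the support.

θ̂_MAP = 7.04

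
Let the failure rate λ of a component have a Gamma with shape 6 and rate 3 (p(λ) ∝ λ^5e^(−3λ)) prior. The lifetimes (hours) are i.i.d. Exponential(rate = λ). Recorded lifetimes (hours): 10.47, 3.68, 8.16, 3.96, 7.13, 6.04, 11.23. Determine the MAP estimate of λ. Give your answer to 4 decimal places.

λ̂_MAP = 0.2236

The Exponential(rate=λ) likelihood is ∝ λ^n e^(−λΣtᵢ). Here n = 7 and Σtᵢ = 10.47 + 3.68 + 8.16 + 3.96 + 7.13 + 6.04 + 11.23 = 50.67.
Posterior ∝ λ^5e^(−3λ) · λ^7e^(−50.67λ) = λ^12e^(−53.67λ), i.e. Gamma(13, 53.67).
Mode = (a−1)/b = 12/53.67 ≈ 0.2236.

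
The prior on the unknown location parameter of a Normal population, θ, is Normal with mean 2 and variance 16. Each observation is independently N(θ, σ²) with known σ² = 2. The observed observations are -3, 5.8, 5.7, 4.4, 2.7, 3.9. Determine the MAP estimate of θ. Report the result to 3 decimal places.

θ̂_MAP = 3.224

n = 6; x̄ = ((-3) + 5.8 + 5.7 + 4.4 + 2.7 + 3.9)/6 = 19.5/6 = 3.25.
For a Normal prior and Normal likelihood with known variance, the posterior is Normal; its mode equals its mean, the precision-weighted average.
Prior precision 1/σ₀² = 1/16 = 0.0625; data precision n/σ² = 6/2 = 3.
θ̂ = (0.0625·2 + 3·3.25) / (0.0625 + 3) = 9.875/3.0625 = 158/49 ≈ 3.224.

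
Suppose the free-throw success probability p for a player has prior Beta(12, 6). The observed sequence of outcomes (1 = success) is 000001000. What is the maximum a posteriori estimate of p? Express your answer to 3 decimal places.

Prior: Beta(12, 6).
Data: 1 success in 9 trials (from the sequence). The binomial likelihood contributes p(1−p)^8, so the posterior is Beta(12+1, 6+8) = Beta(13, 14).
For Beta(a, b) with a, b > 1 the mode is (a−1)/(a+b−2) = 12/25 ≈ 0.480.

p̂_MAP = 0.480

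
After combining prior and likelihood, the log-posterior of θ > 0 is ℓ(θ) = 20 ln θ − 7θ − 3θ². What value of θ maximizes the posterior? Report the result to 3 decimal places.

θ̂_MAP = 1.333

ℓ'(θ) = 20/θ − 7 − 6θ. Setting this to zero and multiplying by θ: 6θ² + 7θ − 20 = 0.
θ = (−7 + √(7² + 4·6·20)) / (2·6) = (−7 + √529) / 12 = (−7 + 23)/12 = 4/3.
ℓ''(θ) = −20/θ² − 6 < 0, confirming a maximum.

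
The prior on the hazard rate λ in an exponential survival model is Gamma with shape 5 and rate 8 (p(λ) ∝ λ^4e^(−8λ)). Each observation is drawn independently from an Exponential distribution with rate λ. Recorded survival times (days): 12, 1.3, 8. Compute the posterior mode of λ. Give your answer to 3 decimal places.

The Exponential(rate=λ) likelihood is ∝ λ^n e^(−λΣtᵢ). Here n = 3 and Σtᵢ = 12 + 1.3 + 8 = 21.3.
Posterior ∝ λ^4e^(−8λ) · λ^3e^(−21.3λ) = λ^7e^(−29.3λ), i.e. Gamma(8, 29.3).
Mode = (a−1)/b = 7/29.3 ≈ 0.239.

λ̂_MAP = 0.239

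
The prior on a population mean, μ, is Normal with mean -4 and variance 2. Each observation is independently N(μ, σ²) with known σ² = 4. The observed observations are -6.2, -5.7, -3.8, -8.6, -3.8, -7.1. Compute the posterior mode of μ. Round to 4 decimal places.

n = 6; x̄ = ((-6.2) + (-5.7) + (-3.8) + (-8.6) + (-3.8) + (-7.1))/6 = -35.2/6 = -88/15 ≈ -5.8667.
For a Normal prior and Normal likelihood with known variance, the posterior is Normal; its mode equals its mean, the precision-weighted average.
Prior precision 1/σ₀² = 1/2 = 0.5; data precision n/σ² = 6/4 = 1.5.
μ̂ = (0.5·(-4) + 1.5·(-88/15)) / (0.5 + 1.5) = (-10.8)/2 = -5.4000.

μ̂_MAP = -5.4000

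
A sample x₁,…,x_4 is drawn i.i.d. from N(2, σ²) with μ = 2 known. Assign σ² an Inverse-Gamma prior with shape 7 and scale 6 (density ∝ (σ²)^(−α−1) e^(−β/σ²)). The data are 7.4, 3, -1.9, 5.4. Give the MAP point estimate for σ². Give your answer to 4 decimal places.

Sum of squared deviations about the known mean: SS = (7.4−2)² + (3−2)² + (-1.9−2)² + (5.4−2)² = 56.93.
The Normal likelihood contributes (σ²)^(−n/2) exp(−SS/(2σ²)), so the posterior is Inverse-Gamma(α + n/2, β + SS/2) = Inverse-Gamma(9, 34.465).
The mode of Inverse-Gamma(a, b) is b/(a+1) = 34.465/10 ≈ 3.4465.

σ̂²_MAP = 3.4465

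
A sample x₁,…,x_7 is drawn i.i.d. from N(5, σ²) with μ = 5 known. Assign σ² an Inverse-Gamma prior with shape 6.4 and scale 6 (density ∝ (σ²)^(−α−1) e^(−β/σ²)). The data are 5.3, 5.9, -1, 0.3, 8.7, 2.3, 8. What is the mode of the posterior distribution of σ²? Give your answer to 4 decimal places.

σ̂²_MAP = 4.6317

Sum of squared deviations about the known mean: SS = (5.3−5)² + (5.9−5)² + (-1−5)² + (0.3−5)² + (8.7−5)² + (2.3−5)² + (8−5)² = 88.97.
The Normal likelihood contributes (σ²)^(−n/2) exp(−SS/(2σ²)), so the posterior is Inverse-Gamma(α + n/2, β + SS/2) = Inverse-Gamma(9.9, 50.485).
The mode of Inverse-Gamma(a, b) is b/(a+1) = 50.485/10.9 ≈ 4.6317.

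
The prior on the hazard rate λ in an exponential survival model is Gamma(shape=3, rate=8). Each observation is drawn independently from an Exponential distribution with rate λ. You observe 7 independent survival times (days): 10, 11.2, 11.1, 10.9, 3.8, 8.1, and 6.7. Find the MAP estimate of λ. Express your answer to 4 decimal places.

λ̂_MAP = 0.1289

The Exponential(rate=λ) likelihood is ∝ λ^n e^(−λΣtᵢ). Here n = 7 and Σtᵢ = 10 + 11.2 + 11.1 + 10.9 + 3.8 + 8.1 + 6.7 = 61.8.
Posterior ∝ λ^2e^(−8λ) · λ^7e^(−61.8λ) = λ^9e^(−69.8λ), i.e. Gamma(10, 69.8).
Mode = (a−1)/b = 9/69.8 ≈ 0.1289.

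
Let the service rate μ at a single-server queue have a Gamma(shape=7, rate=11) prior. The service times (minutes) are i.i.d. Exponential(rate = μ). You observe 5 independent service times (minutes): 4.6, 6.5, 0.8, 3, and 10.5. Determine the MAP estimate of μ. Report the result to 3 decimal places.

μ̂_MAP = 0.302

The Exponential(rate=μ) likelihood is ∝ μ^n e^(−μΣtᵢ). Here n = 5 and Σtᵢ = 4.6 + 6.5 + 0.8 + 3 + 10.5 = 25.4.
Posterior ∝ μ^6e^(−11μ) · μ^5e^(−25.4μ) = μ^11e^(−36.4μ), i.e. Gamma(12, 36.4).
Mode = (a−1)/b = 11/36.4 ≈ 0.302.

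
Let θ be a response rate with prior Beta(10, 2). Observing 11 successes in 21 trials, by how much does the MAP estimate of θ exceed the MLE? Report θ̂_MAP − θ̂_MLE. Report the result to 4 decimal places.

MAP − MLE = 0.1214

Posterior is Beta(21, 12); MAP = (21−1)/(33−2) = 20/31 ≈ 0.64516.
MLE ignores the prior: θ̂_MLE = k/n = 11/21 ≈ 0.52381.
Difference = 20/31 − 11/21 = 79/651 ≈ 0.1214.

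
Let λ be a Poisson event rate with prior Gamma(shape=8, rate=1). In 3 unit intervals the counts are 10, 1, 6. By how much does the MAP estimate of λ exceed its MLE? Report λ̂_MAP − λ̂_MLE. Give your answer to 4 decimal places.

MAP − MLE = 0.3333

Σxᵢ = 17. Posterior is Gamma(25, 4); MAP = (25−1)/4 = 24/4 ≈ 6.00000.
MLE = x̄ = 17/3 ≈ 5.66667.
Difference = 24/4 − 17/3 = 1/3 ≈ 0.3333.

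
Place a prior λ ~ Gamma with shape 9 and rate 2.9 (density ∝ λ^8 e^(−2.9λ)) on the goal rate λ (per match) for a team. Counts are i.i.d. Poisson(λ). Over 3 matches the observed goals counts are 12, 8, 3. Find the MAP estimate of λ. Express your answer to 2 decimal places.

λ̂_MAP = 5.25

Σxᵢ = 12+8+3 = 23, with n = 3.
Posterior ∝ λ^8e^(−2.9λ) · λ^23e^(−3λ) = λ^31e^(−5.9λ), i.e. Gamma(shape=32, rate=5.9).
The mode of a Gamma(a, b) with a ≥ 1 (shape–rate) is (a−1)/b = 31/5.9 ≈ 5.25.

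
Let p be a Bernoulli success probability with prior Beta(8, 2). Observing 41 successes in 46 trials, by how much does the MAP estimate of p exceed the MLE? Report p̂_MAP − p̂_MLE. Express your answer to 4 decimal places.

Posterior is Beta(49, 7); MAP = (49−1)/(56−2) = 48/54 ≈ 0.88889.
MLE ignores the prior: p̂_MLE = k/n = 41/46 ≈ 0.89130.
Difference = 48/54 − 41/46 = -1/414 ≈ -0.0024.

MAP − MLE = -0.0024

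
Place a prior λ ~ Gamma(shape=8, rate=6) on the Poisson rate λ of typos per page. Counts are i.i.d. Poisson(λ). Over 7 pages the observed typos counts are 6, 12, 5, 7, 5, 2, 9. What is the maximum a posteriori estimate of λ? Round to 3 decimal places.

λ̂_MAP = 4.077

Σxᵢ = 6+12+5+7+5+2+9 = 46, with n = 7.
Posterior ∝ λ^7e^(−6λ) · λ^46e^(−7λ) = λ^53e^(−13λ), i.e. Gamma(shape=54, rate=13).
The mode of a Gamma(a, b) with a ≥ 1 (shape–rate) is (a−1)/b = 53/13 ≈ 4.077.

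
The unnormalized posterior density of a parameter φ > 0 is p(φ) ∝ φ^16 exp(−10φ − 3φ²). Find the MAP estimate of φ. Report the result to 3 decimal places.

ℓ'(φ) = 16/φ − 10 − 6φ. Setting this to zero and multiplying by φ: 6φ² + 10φ − 16 = 0.
φ = (−10 + √(10² + 4·6·16)) / (2·6) = (−10 + √484) / 12 = (−10 + 22)/12 = 1.
ℓ''(φ) = −16/φ² − 6 < 0, confirming a maximum.

φ̂_MAP = 1.000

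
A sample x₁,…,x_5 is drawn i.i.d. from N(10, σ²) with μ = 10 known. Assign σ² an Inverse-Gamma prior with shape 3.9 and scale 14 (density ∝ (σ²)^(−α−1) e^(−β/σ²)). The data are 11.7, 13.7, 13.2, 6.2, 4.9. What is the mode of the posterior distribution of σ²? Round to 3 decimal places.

Sum of squared deviations about the known mean: SS = (11.7−10)² + (13.7−10)² + (13.2−10)² + (6.2−10)² + (4.9−10)² = 67.27.
The Normal likelihood contributes (σ²)^(−n/2) exp(−SS/(2σ²)), so the posterior is Inverse-Gamma(α + n/2, β + SS/2) = Inverse-Gamma(6.4, 47.635).
The mode of Inverse-Gamma(a, b) is b/(a+1) = 47.635/7.4 ≈ 6.437.

σ̂²_MAP = 6.437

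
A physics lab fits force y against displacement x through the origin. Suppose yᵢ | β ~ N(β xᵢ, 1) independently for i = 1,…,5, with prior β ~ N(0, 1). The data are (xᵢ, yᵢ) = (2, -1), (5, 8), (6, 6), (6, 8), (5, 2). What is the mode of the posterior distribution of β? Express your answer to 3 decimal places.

log p(β | y) = −Σ(yᵢ − βxᵢ)²/(2·1) − β²/(2·1) + const.
Setting the derivative to zero: Σxᵢ(yᵢ − βxᵢ)/1 − β/1 = 0, so β = Σxᵢyᵢ / (Σxᵢ² + σ²/τ²).
Σxᵢyᵢ = 2·(-1) + 5·8 + 6·6 + 6·8 + 5·2 = 132; Σxᵢ² = 126; σ²/τ² = 1.
β̂_MAP = 132 / (126 + 1) = 132/127 ≈ 1.039.

β̂_MAP = 1.039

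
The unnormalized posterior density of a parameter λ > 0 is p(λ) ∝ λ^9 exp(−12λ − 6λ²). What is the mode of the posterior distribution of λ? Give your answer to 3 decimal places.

λ̂_MAP = 0.500

ℓ'(λ) = 9/λ − 12 − 12λ. Setting this to zero and multiplying by λ: 12λ² + 12λ − 9 = 0.
λ = (−12 + √(12² + 4·12·9)) / (2·12) = (−12 + √576) / 24 = (−12 + 24)/24 = 1/2.
ℓ''(λ) = −9/λ² − 12 < 0, confirming a maximum.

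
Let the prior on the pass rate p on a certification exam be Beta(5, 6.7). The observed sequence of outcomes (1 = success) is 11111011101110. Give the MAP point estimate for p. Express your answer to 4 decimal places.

p̂_MAP = 0.6329

Prior: Beta(5, 6.7).
Data: 11 successes in 14 trials (from the sequence). The binomial likelihood contributes p^11(1−p)^3, so the posterior is Beta(5+11, 6.7+3) = Beta(16, 9.7).
For Beta(a, b) with a, b > 1 the mode is (a−1)/(a+b−2) = 15/23.7 ≈ 0.6329.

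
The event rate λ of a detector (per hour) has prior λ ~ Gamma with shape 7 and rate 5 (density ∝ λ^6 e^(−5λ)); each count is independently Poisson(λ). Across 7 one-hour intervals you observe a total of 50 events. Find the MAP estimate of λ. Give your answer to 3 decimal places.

λ̂_MAP = 4.667

Σxᵢ = 50, n = 7.
Posterior ∝ λ^6e^(−5λ) · λ^50e^(−7λ) = λ^56e^(−12λ), i.e. Gamma(shape=57, rate=12).
The mode of a Gamma(a, b) with a ≥ 1 (shape–rate) is (a−1)/b = 56/12 ≈ 4.667.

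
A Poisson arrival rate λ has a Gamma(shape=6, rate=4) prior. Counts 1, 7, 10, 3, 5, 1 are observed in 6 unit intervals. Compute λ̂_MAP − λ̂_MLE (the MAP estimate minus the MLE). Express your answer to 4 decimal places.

MAP − MLE = -1.3000

Σxᵢ = 27. Posterior is Gamma(33, 10); MAP = (33−1)/10 = 32/10 ≈ 3.20000.
MLE = x̄ = 27/6 ≈ 4.50000.
Difference = 32/10 − 27/6 = -13/10 ≈ -1.3000.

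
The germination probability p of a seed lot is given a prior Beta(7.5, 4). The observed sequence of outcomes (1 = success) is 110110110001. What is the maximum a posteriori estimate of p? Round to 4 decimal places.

Prior: Beta(7.5, 4).
Data: 7 successes in 12 trials (from the sequence). The binomial likelihood contributes p^7(1−p)^5, so the posterior is Beta(7.5+7, 4+5) = Beta(14.5, 9).
For Beta(a, b) with a, b > 1 the mode is (a−1)/(a+b−2) = 13.5/21.5 ≈ 0.6279.

p̂_MAP = 0.6279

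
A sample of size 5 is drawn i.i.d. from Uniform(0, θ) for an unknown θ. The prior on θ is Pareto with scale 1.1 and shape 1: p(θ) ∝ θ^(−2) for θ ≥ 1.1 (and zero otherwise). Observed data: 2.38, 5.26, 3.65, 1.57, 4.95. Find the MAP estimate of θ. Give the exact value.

The Uniform(0, θ) likelihood is θ^(−n) for θ ≥ max(xᵢ), zero otherwise. Here max(xᵢ) = 5.26.
Posterior ∝ θ^(−2) · θ^(−5) = θ^(−7) on θ ≥ max(1.1, 5.26) = 5.26.
This density is strictly decreasing in θ, so the posterior mode lies at the lower boundary of the support.

θ̂_MAP = 5.26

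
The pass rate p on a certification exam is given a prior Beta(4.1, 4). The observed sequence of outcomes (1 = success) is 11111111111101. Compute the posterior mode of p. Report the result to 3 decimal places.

p̂_MAP = 0.801

Prior: Beta(4.1, 4).
Data: 13 successes in 14 trials (from the sequence). The binomial likelihood contributes p^13(1−p)^1, so the posterior is Beta(4.1+13, 4+1) = Beta(17.1, 5).
For Beta(a, b) with a, b > 1 the mode is (a−1)/(a+b−2) = 16.1/20.1 ≈ 0.801.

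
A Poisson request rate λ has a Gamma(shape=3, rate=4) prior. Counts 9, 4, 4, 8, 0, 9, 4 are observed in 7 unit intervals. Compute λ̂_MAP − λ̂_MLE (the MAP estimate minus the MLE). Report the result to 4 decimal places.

MAP − MLE = -1.7922

Σxᵢ = 38. Posterior is Gamma(41, 11); MAP = (41−1)/11 = 40/11 ≈ 3.63636.
MLE = x̄ = 38/7 ≈ 5.42857.
Difference = 40/11 − 38/7 = -138/77 ≈ -1.7922.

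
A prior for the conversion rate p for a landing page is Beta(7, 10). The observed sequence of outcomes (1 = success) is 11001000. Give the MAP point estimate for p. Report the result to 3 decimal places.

Prior: Beta(7, 10).
Data: 3 successes in 8 trials (from the sequence). The binomial likelihood contributes p^3(1−p)^5, so the posterior is Beta(7+3, 10+5) = Beta(10, 15).
For Beta(a, b) with a, b > 1 the mode is (a−1)/(a+b−2) = 9/23 ≈ 0.391.

p̂_MAP = 0.391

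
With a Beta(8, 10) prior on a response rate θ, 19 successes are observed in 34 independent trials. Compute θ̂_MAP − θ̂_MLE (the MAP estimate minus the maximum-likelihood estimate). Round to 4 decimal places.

Posterior is Beta(27, 25); MAP = (27−1)/(52−2) = 26/50 ≈ 0.52000.
MLE ignores the prior: θ̂_MLE = k/n = 19/34 ≈ 0.55882.
Difference = 26/50 − 19/34 = -33/850 ≈ -0.0388.

MAP − MLE = -0.0388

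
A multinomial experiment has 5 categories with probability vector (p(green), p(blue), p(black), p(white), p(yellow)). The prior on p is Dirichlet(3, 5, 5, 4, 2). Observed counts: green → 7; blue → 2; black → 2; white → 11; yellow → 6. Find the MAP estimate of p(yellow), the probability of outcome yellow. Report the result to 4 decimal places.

The posterior is Dirichlet(αᵢ + nᵢ) = Dirichlet(10, 7, 7, 15, 8).
For a Dirichlet(a₁,…,a_K) with all aᵢ > 1, the mode has j-th component (aⱼ − 1)/(Σaᵢ − K).
Here Σaᵢ = 47 and K = 5, so p(yellow) = (8 − 1)/(47 − 5) = 7/42 ≈ 0.1667.

MAP estimate of p(yellow) = 0.1667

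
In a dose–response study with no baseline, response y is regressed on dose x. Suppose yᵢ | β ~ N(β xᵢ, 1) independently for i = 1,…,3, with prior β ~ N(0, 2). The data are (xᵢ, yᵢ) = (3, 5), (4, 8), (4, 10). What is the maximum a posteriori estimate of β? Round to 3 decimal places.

log p(β | y) = −Σ(yᵢ − βxᵢ)²/(2·1) − β²/(2·2) + const.
Setting the derivative to zero: Σxᵢ(yᵢ − βxᵢ)/1 − β/2 = 0, so β = Σxᵢyᵢ / (Σxᵢ² + σ²/τ²).
Σxᵢyᵢ = 3·5 + 4·8 + 4·10 = 87; Σxᵢ² = 41; σ²/τ² = 0.5.
β̂_MAP = 87 / (41 + 0.5) = 87/41.5 ≈ 2.096.

β̂_MAP = 2.096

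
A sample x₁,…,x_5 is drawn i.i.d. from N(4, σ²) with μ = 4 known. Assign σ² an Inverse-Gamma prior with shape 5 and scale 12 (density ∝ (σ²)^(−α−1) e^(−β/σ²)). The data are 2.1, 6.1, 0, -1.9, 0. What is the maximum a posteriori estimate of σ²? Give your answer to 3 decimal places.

σ̂²_MAP = 5.814

Sum of squared deviations about the known mean: SS = (2.1−4)² + (6.1−4)² + (0−4)² + (-1.9−4)² + (0−4)² = 74.83.
The Normal likelihood contributes (σ²)^(−n/2) exp(−SS/(2σ²)), so the posterior is Inverse-Gamma(α + n/2, β + SS/2) = Inverse-Gamma(7.5, 49.415).
The mode of Inverse-Gamma(a, b) is b/(a+1) = 49.415/8.5 ≈ 5.814.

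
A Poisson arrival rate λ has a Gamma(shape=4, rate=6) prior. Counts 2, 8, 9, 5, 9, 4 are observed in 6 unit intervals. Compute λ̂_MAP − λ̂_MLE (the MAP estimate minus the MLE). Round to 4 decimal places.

MAP − MLE = -2.8333

Σxᵢ = 37. Posterior is Gamma(41, 12); MAP = (41−1)/12 = 40/12 ≈ 3.33333.
MLE = x̄ = 37/6 ≈ 6.16667.
Difference = 40/12 − 37/6 = -17/6 ≈ -2.8333.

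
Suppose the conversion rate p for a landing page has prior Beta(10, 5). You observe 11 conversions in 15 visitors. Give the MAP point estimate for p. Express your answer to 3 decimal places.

p̂_MAP = 0.714

Prior: Beta(10, 5).
Data: 11 successes in 15 trials. The binomial likelihood contributes p^11(1−p)^4, so the posterior is Beta(10+11, 5+4) = Beta(21, 9).
For Beta(a, b) with a, b > 1 the mode is (a−1)/(a+b−2) = 20/28 ≈ 0.714.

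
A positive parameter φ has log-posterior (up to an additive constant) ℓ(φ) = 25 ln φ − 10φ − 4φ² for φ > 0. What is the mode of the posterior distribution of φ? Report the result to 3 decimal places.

ℓ'(φ) = 25/φ − 10 − 8φ. Setting this to zero and multiplying by φ: 8φ² + 10φ − 25 = 0.
φ = (−10 + √(10² + 4·8·25)) / (2·8) = (−10 + √900) / 16 = (−10 + 30)/16 = 5/4.
ℓ''(φ) = −25/φ² − 8 < 0, confirming a maximum.

φ̂_MAP = 1.250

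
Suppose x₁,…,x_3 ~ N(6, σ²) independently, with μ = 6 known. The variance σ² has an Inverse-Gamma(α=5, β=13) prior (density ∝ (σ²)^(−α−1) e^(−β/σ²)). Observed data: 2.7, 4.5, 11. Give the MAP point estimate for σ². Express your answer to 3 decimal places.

Sum of squared deviations about the known mean: SS = (2.7−6)² + (4.5−6)² + (11−6)² = 38.14.
The Normal likelihood contributes (σ²)^(−n/2) exp(−SS/(2σ²)), so the posterior is Inverse-Gamma(α + n/2, β + SS/2) = Inverse-Gamma(6.5, 32.07).
The mode of Inverse-Gamma(a, b) is b/(a+1) = 32.07/7.5 ≈ 4.276.

σ̂²_MAP = 4.276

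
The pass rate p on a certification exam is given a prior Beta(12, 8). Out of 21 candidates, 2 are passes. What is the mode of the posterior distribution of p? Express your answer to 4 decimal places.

Prior: Beta(12, 8).
Data: 2 successes in 21 trials. The binomial likelihood contributes p^2(1−p)^19, so the posterior is Beta(12+2, 8+19) = Beta(14, 27).
For Beta(a, b) with a, b > 1 the mode is (a−1)/(a+b−2) = 13/39 ≈ 0.3333.

p̂_MAP = 0.3333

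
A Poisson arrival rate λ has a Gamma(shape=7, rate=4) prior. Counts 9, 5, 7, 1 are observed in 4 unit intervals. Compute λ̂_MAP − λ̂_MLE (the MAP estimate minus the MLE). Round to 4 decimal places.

MAP − MLE = -2.0000

Σxᵢ = 22. Posterior is Gamma(29, 8); MAP = (29−1)/8 = 28/8 ≈ 3.50000.
MLE = x̄ = 22/4 ≈ 5.50000.
Difference = 28/8 − 22/4 = -2 ≈ -2.0000.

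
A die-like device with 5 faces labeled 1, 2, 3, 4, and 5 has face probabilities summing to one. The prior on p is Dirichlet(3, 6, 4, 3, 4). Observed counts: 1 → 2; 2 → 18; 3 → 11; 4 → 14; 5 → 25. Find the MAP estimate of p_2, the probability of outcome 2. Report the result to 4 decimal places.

MAP estimate: 0.2706

The posterior is Dirichlet(αᵢ + nᵢ) = Dirichlet(5, 24, 15, 17, 29).
For a Dirichlet(a₁,…,a_K) with all aᵢ > 1, the mode has j-th component (aⱼ − 1)/(Σaᵢ − K).
Here Σaᵢ = 90 and K = 5, so p_2 = (24 − 1)/(90 − 5) = 23/85 ≈ 0.2706.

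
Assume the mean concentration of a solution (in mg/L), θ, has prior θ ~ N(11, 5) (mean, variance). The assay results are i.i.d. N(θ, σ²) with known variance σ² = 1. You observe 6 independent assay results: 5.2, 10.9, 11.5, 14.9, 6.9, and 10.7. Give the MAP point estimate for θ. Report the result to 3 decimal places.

θ̂_MAP = 10.048

n = 6; x̄ = (5.2 + 10.9 + 11.5 + 14.9 + 6.9 + 10.7)/6 = 60.1/6 = 601/60 ≈ 10.0167.
For a Normal prior and Normal likelihood with known variance, the posterior is Normal; its mode equals its mean, the precision-weighted average.
Prior precision 1/σ₀² = 1/5 = 0.2; data precision n/σ² = 6/1 = 6.
θ̂ = (0.2·11 + 6·(601/60)) / (0.2 + 6) = 62.3/6.2 = 623/62 ≈ 10.048.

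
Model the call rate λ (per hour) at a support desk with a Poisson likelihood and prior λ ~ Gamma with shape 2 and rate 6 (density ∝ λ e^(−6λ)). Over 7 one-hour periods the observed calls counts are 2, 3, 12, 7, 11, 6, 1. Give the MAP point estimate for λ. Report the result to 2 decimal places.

λ̂_MAP = 3.31

Σxᵢ = 2+3+12+7+11+6+1 = 42, with n = 7.
Posterior ∝ λe^(−6λ) · λ^42e^(−7λ) = λ^43e^(−13λ), i.e. Gamma(shape=44, rate=13).
The mode of a Gamma(a, b) with a ≥ 1 (shape–rate) is (a−1)/b = 43/13 ≈ 3.31.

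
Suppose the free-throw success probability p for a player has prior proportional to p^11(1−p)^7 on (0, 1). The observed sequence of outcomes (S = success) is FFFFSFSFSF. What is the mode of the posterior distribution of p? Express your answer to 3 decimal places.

The prior density ∝ p^11(1−p)^7 is the kernel of Beta(12, 8).
Data: 3 successes in 10 trials (from the sequence). The binomial likelihood contributes p^3(1−p)^7, so the posterior is Beta(12+3, 8+7) = Beta(15, 15).
For Beta(a, b) with a, b > 1 the mode is (a−1)/(a+b−2) = 14/28 ≈ 0.500.

p̂_MAP = 0.500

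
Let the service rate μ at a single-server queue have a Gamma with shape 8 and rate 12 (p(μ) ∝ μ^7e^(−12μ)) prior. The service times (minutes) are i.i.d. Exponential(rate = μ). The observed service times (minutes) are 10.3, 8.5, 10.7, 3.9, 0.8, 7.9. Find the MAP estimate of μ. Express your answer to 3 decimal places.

The Exponential(rate=μ) likelihood is ∝ μ^n e^(−μΣtᵢ). Here n = 6 and Σtᵢ = 10.3 + 8.5 + 10.7 + 3.9 + 0.8 + 7.9 = 42.1.
Posterior ∝ μ^7e^(−12μ) · μ^6e^(−42.1μ) = μ^13e^(−54.1μ), i.e. Gamma(14, 54.1).
Mode = (a−1)/b = 13/54.1 ≈ 0.240.

μ̂_MAP = 0.240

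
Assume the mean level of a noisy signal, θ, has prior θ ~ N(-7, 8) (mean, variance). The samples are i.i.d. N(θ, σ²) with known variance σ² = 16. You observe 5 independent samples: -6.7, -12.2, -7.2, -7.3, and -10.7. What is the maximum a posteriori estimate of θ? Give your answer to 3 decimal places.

n = 5; x̄ = ((-6.7) + (-12.2) + (-7.2) + (-7.3) + (-10.7))/5 = -44.1/5 = -8.82.
For a Normal prior and Normal likelihood with known variance, the posterior is Normal; its mode equals its mean, the precision-weighted average.
Prior precision 1/σ₀² = 1/8 = 0.125; data precision n/σ² = 5/16 = 0.3125.
θ̂ = (0.125·(-7) + 0.3125·(-8.82)) / (0.125 + 0.3125) = (-3.63125)/0.4375 = -8.300.

θ̂_MAP = -8.300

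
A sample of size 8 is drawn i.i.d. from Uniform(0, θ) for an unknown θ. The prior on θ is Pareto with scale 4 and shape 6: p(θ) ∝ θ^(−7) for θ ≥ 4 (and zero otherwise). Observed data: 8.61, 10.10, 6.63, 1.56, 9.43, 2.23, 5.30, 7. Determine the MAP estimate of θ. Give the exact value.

θ̂_MAP = 10.10

The Uniform(0, θ) likelihood is θ^(−n) for θ ≥ max(xᵢ), zero otherwise. Here max(xᵢ) = 10.10.
Posterior ∝ θ^(−7) · θ^(−8) = θ^(−15) on θ ≥ max(4, 10.10) = 10.10.
This density is strictly decreasing in θ, so the posterior mode lies at the lower boundary of the support.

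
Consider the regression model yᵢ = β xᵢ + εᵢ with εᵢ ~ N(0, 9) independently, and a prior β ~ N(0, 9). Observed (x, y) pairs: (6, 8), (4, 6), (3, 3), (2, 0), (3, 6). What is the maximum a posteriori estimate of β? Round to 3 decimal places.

log p(β | y) = −Σ(yᵢ − βxᵢ)²/(2·9) − β²/(2·9) + const.
Setting the derivative to zero: Σxᵢ(yᵢ − βxᵢ)/9 − β/9 = 0, so β = Σxᵢyᵢ / (Σxᵢ² + σ²/τ²).
Σxᵢyᵢ = 6·8 + 4·6 + 3·3 + 2·0 + 3·6 = 99; Σxᵢ² = 74; σ²/τ² = 1.
β̂_MAP = 99 / (74 + 1) = 99/75 ≈ 1.320.

β̂_MAP = 1.320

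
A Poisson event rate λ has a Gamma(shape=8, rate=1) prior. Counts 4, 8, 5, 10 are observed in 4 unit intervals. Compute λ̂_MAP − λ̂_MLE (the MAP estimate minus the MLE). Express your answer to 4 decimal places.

Σxᵢ = 27. Posterior is Gamma(35, 5); MAP = (35−1)/5 = 34/5 ≈ 6.80000.
MLE = x̄ = 27/4 ≈ 6.75000.
Difference = 34/5 − 27/4 = 1/20 ≈ 0.0500.

MAP − MLE = 0.0500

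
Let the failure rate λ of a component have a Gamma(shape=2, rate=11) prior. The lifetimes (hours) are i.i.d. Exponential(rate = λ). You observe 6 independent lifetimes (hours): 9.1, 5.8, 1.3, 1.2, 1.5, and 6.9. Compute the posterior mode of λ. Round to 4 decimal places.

The Exponential(rate=λ) likelihood is ∝ λ^n e^(−λΣtᵢ). Here n = 6 and Σtᵢ = 9.1 + 5.8 + 1.3 + 1.2 + 1.5 + 6.9 = 25.8.
Posterior ∝ λe^(−11λ) · λ^6e^(−25.8λ) = λ^7e^(−36.8λ), i.e. Gamma(8, 36.8).
Mode = (a−1)/b = 7/36.8 ≈ 0.1902.

λ̂_MAP = 0.1902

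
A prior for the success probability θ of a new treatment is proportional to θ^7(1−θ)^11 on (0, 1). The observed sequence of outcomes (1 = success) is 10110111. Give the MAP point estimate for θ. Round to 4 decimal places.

θ̂_MAP = 0.5000

The prior density ∝ θ^7(1−θ)^11 is the kernel of Beta(8, 12).
Data: 6 successes in 8 trials (from the sequence). The binomial likelihood contributes θ^6(1−θ)^2, so the posterior is Beta(8+6, 12+2) = Beta(14, 14).
For Beta(a, b) with a, b > 1 the mode is (a−1)/(a+b−2) = 13/26 ≈ 0.5000.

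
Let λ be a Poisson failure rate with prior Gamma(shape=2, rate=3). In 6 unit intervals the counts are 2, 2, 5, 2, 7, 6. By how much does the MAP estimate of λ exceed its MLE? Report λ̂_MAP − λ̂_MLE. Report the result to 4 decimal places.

Σxᵢ = 24. Posterior is Gamma(26, 9); MAP = (26−1)/9 = 25/9 ≈ 2.77778.
MLE = x̄ = 24/6 ≈ 4.00000.
Difference = 25/9 − 24/6 = -11/9 ≈ -1.2222.

MAP − MLE = -1.2222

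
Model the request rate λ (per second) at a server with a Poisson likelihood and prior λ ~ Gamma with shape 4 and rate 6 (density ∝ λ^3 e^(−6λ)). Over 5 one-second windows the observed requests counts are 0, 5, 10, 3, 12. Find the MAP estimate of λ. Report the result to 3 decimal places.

λ̂_MAP = 3.000

Σxᵢ = 0+5+10+3+12 = 30, with n = 5.
Posterior ∝ λ^3e^(−6λ) · λ^30e^(−5λ) = λ^33e^(−11λ), i.e. Gamma(shape=34, rate=11).
The mode of a Gamma(a, b) with a ≥ 1 (shape–rate) is (a−1)/b = 33/11 ≈ 3.000.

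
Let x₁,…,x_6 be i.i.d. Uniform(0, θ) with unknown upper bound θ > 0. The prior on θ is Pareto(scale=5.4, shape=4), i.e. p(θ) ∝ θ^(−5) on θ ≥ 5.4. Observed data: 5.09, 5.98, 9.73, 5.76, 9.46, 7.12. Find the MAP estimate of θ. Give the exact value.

The Uniform(0, θ) likelihood is θ^(−n) for θ ≥ max(xᵢ), zero otherwise. Here max(xᵢ) = 9.73.
Posterior ∝ θ^(−5) · θ^(−6) = θ^(−11) on θ ≥ max(5.4, 9.73) = 9.73.
This density is strictly decreasing in θ, so the posterior mode lies at the lower boundary of the support.

θ̂_MAP = 9.73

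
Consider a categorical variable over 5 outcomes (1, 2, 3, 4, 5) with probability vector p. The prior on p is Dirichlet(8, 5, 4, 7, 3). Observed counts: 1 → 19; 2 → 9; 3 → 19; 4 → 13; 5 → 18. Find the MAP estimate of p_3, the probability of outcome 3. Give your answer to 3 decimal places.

MAP estimate: 0.220

The posterior is Dirichlet(αᵢ + nᵢ) = Dirichlet(27, 14, 23, 20, 21).
For a Dirichlet(a₁,…,a_K) with all aᵢ > 1, the mode has j-th component (aⱼ − 1)/(Σaᵢ − K).
Here Σaᵢ = 105 and K = 5, so p_3 = (23 − 1)/(105 − 5) = 22/100 ≈ 0.220.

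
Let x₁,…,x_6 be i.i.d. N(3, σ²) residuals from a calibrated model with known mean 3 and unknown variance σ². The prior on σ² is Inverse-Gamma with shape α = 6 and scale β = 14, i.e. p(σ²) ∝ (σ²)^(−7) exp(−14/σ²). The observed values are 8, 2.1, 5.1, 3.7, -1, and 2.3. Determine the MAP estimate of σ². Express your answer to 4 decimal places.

σ̂²_MAP = 3.7600

Sum of squared deviations about the known mean: SS = (8−3)² + (2.1−3)² + (5.1−3)² + (3.7−3)² + (-1−3)² + (2.3−3)² = 47.2.
The Normal likelihood contributes (σ²)^(−n/2) exp(−SS/(2σ²)), so the posterior is Inverse-Gamma(α + n/2, β + SS/2) = Inverse-Gamma(9, 37.6).
The mode of Inverse-Gamma(a, b) is b/(a+1) = 37.6/10 ≈ 3.7600.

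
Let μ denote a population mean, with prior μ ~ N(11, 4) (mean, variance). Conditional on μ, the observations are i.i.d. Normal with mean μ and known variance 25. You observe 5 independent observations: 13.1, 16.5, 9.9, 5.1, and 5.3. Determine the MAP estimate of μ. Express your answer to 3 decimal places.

n = 5; x̄ = (13.1 + 16.5 + 9.9 + 5.1 + 5.3)/5 = 49.9/5 = 9.98.
For a Normal prior and Normal likelihood with known variance, the posterior is Normal; its mode equals its mean, the precision-weighted average.
Prior precision 1/σ₀² = 1/4 = 0.25; data precision n/σ² = 5/25 = 0.2.
μ̂ = (0.25·11 + 0.2·9.98) / (0.25 + 0.2) = 4.746/0.45 = 791/75 ≈ 10.547.

μ̂_MAP = 10.547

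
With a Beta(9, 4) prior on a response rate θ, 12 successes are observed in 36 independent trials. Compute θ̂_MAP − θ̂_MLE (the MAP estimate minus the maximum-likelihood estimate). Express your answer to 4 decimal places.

MAP − MLE = 0.0922

Posterior is Beta(21, 28); MAP = (21−1)/(49−2) = 20/47 ≈ 0.42553.
MLE ignores the prior: θ̂_MLE = k/n = 12/36 ≈ 0.33333.
Difference = 20/47 − 12/36 = 13/141 ≈ 0.0922.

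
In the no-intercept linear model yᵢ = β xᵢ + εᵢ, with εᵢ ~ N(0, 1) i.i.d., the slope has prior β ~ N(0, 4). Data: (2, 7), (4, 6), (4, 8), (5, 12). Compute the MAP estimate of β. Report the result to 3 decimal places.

β̂_MAP = 2.122

log p(β | y) = −Σ(yᵢ − βxᵢ)²/(2·1) − β²/(2·4) + const.
Setting the derivative to zero: Σxᵢ(yᵢ − βxᵢ)/1 − β/4 = 0, so β = Σxᵢyᵢ / (Σxᵢ² + σ²/τ²).
Σxᵢyᵢ = 2·7 + 4·6 + 4·8 + 5·12 = 130; Σxᵢ² = 61; σ²/τ² = 0.25.
β̂_MAP = 130 / (61 + 0.25) = 130/61.25 ≈ 2.122.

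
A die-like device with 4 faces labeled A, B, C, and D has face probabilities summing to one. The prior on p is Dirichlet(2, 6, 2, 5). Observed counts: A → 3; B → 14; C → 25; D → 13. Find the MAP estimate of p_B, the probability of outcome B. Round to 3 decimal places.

MAP estimate of p_B = 0.288

The posterior is Dirichlet(αᵢ + nᵢ) = Dirichlet(5, 20, 27, 18).
For a Dirichlet(a₁,…,a_K) with all aᵢ > 1, the mode has j-th component (aⱼ − 1)/(Σaᵢ − K).
Here Σaᵢ = 70 and K = 4, so p_B = (20 − 1)/(70 − 4) = 19/66 ≈ 0.288.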